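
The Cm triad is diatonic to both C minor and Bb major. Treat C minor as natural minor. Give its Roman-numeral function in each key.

i in C minor; ii in Bb major

The scale of C minor (natural minor) is C D Eb F G Ab Bb; C is degree 1, and the triad built there (C-Eb-G) is minor, so it is i.
The scale of Bb major is Bb C D Eb F G A; C is degree 2, and the triad built there (C-Eb-G) is minor, so it is ii.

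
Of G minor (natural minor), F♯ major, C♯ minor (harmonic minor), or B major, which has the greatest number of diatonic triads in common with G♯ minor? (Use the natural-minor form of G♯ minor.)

B major

Triads of G♯ minor (natural minor): G♯m (i), A♯dim (ii°), B (III), C♯m (iv), D♯m (v), E (VI), F♯ (VII).
G minor (natural minor) shares 0: none.
F♯ major shares 4: G♯m, B, D♯m, F♯.
C♯ minor (harmonic minor) shares 1: C♯m.
B major shares 7: G♯m, A♯dim, B, C♯m, D♯m, E, F♯.
The most common triads (7) are shared with B major.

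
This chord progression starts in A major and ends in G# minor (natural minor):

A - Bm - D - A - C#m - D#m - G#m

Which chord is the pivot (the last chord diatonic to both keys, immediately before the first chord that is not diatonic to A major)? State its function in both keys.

C#m — iii in A major, iv in G# minor

Chords diatonic to A major: A, Bm, C#m, D, E, F#m, G#dim.
Reading the progression, the first chord not in that set is D#m, so the modulation leaves A major there.
The chord immediately before D#m is C#m, which is diatonic to both keys: iii in A major and iv in G# minor.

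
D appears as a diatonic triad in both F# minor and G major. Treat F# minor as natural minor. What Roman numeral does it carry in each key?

VI in F# minor; V in G major

The scale of F# minor (natural minor) is F# G# A B C# D E; D is degree 6, and the triad built there (D-F#-A) is major, so it is VI.
The scale of G major is G A B C D E F#; D is degree 5, and the triad built there (D-F#-A) is major, so it is V.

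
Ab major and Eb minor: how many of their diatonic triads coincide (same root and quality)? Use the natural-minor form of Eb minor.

Diatonic triads of Ab major: Ab (I), Bbm (ii), Cm (iii), Db (IV), Eb (V), Fm (vi), Gdim (vii°).
Diatonic triads of Eb minor (natural minor): Ebm (i), Fdim (ii°), Gb (III), Abm (iv), Bbm (v), Cb (VI), Db (VII).
Matching root and quality in both lists: Bbm, Db.
That gives 2 common triads.

2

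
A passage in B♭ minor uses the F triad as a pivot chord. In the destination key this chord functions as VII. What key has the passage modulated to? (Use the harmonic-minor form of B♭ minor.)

The numeral VII denotes a major triad on scale degree 7. With F on degree 7, the tonic of the new key is G.
Degree 7 carries a major triad in natural-minor keys, so the destination is G minor.
Check: the diatonic triads of G minor (natural minor) are Gm (i), Adim (ii°), B♭ (III), Cm (iv), Dm (v), E♭ (VI), F (VII) — F is indeed VII.

G minor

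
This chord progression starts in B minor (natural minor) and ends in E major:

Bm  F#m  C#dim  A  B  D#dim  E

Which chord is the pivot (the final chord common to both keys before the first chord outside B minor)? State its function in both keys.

A — VII in B minor, IV in E major

Chords diatonic to B minor: Bm, C#dim, D, Em, F#m, G, A.
Reading the progression, the first chord not in that set is B, so the modulation leaves B minor there.
The chord immediately before B is A, which is diatonic to both keys: VII in B minor and IV in E major.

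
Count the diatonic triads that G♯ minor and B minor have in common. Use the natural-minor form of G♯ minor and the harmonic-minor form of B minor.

Diatonic triads of G♯ minor (natural minor): G♯ minor (i), A♯ diminished (ii°), B major (III), C♯ minor (iv), D♯ minor (v), E major (VI), F♯ major (VII).
Diatonic triads of B minor (harmonic minor): B minor (i), C♯ diminished (ii°), D augmented (III+), E minor (iv), F♯ major (V), G major (VI), A♯ diminished (vii°).
Matching root and quality in both lists: A♯ diminished, F♯ major.
That gives 2 common triads.

2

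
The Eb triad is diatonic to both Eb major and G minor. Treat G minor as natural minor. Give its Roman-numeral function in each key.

The scale of Eb major is Eb F G Ab Bb C D; Eb is degree 1, and the triad built there (Eb-G-Bb) is major, so it is I.
The scale of G minor (natural minor) is G A Bb C D Eb F; Eb is degree 6, and the triad built there (Eb-G-Bb) is major, so it is VI.

I in Eb major; VI in G minor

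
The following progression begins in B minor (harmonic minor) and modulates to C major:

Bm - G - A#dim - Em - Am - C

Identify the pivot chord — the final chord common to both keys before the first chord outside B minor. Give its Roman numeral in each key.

Em — iv in B minor, iii in C major

Chords diatonic to B minor: Bm, C#dim, Daug, Em, F#, G, A#dim.
Reading the progression, the first chord not in that set is Am, so the modulation leaves B minor there.
The chord immediately before Am is Em, which is diatonic to both keys: iv in B minor and iii in C major.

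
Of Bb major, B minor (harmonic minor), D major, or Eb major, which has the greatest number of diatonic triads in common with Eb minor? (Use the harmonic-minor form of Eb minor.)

Triads of Eb minor (harmonic minor): Eb minor (i), F diminished (ii°), Gb augmented (III+), Ab minor (iv), Bb major (V), Cb major (VI), D diminished (vii°).
Bb major shares 1: Bb.
B minor (harmonic minor) shares 0: none.
D major shares 0: none.
Eb major shares 2: Bb, Ddim.
The most common triads (2) are shared with Eb major.

Eb major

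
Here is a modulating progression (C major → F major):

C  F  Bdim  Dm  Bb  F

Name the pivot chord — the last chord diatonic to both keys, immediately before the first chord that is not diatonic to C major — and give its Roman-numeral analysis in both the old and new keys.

Dm — ii in C major, vi in F major

Chords diatonic to C major: C, Dm, Em, F, G, Am, Bdim.
Reading the progression, the first chord not in that set is Bb, so the modulation leaves C major there.
The chord immediately before Bb is Dm, which is diatonic to both keys: ii in C major and vi in F major.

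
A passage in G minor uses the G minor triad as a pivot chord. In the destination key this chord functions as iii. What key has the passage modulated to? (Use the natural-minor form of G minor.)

Eb major

The numeral iii denotes a minor triad on scale degree 3. With G on degree 3, the tonic of the new key is Eb.
Degree 3 carries a minor triad in major keys, so the destination is Eb major.
Check: the diatonic triads of Eb major are Eb (I), Fm (ii), Gm (iii), Ab (IV), Bb (V), Cm (vi), Ddim (vii°) — G minor is indeed iii.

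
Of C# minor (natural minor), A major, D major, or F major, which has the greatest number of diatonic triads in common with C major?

Triads of C major: C (I), Dm (ii), Em (iii), F (IV), G (V), Am (vi), Bdim (vii°).
C# minor (natural minor) shares 0: none.
A major shares 0: none.
D major shares 2: Em, G.
F major shares 4: C, Dm, F, Am.
The most common triads (4) are shared with F major.

F major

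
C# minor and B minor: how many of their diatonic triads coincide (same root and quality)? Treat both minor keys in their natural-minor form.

2

Diatonic triads of C# minor (natural minor): C#m (i), D#dim (ii°), E (III), F#m (iv), G#m (v), A (VI), B (VII).
Diatonic triads of B minor (natural minor): Bm (i), C#dim (ii°), D (III), Em (iv), F#m (v), G (VI), A (VII).
Matching root and quality in both lists: F#m, A.
That gives 2 common triads.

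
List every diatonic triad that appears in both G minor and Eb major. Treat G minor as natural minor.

Gm, Bb, Cm, Eb

Triads in G minor (natural minor): Gm (i), Adim (ii°), Bb (III), Cm (iv), Dm (v), Eb (VI), F (VII).
Triads in Eb major: Eb (I), Fm (ii), Gm (iii), Ab (IV), Bb (V), Cm (vi), Ddim (vii°).
Shared triads with their functions: Gm (i in G minor, iii in Eb major); Bb (III in G minor, V in Eb major); Cm (iv in G minor, vi in Eb major); Eb (VI in G minor, I in Eb major).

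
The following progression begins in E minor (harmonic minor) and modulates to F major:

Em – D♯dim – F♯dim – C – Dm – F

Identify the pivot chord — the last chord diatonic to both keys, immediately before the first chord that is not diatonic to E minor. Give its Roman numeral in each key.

Chords diatonic to E minor: Em, F♯dim, Gaug, Am, B, C, D♯dim.
Reading the progression, the first chord not in that set is Dm, so the modulation leaves E minor there.
The chord immediately before Dm is C, which is diatonic to both keys: VI in E minor and V in F major.

C — VI in E minor, V in F major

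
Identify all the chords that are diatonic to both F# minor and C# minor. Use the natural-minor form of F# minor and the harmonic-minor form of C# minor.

Triads in F# minor (natural minor): F#m (i), G#dim (ii°), A (III), Bm (iv), C#m (v), D (VI), E (VII).
Triads in C# minor (harmonic minor): C#m (i), D#dim (ii°), Eaug (III+), F#m (iv), G# (V), A (VI), B#dim (vii°).
Shared triads with their functions: F#m (i in F# minor, iv in C# minor); A (III in F# minor, VI in C# minor); C#m (v in F# minor, i in C# minor).

F#m, A, C#m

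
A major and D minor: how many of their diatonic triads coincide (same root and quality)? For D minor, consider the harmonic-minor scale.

1

Diatonic triads of A major: A major (I), B minor (ii), C♯ minor (iii), D major (IV), E major (V), F♯ minor (vi), G♯ diminished (vii°).
Diatonic triads of D minor (harmonic minor): D minor (i), E diminished (ii°), F augmented (III+), G minor (iv), A major (V), B♭ major (VI), C♯ diminished (vii°).
Matching root and quality in both lists: A major.
That gives 1 common triad.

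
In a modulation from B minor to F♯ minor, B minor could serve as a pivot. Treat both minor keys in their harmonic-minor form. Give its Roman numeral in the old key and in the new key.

i in B minor; iv in F♯ minor

The scale of B minor (harmonic minor) is B C♯ D E F♯ G A♯; B is degree 1, and the triad built there (B-D-F♯) is minor, so it is i.
The scale of F♯ minor (harmonic minor) is F♯ G♯ A B C♯ D E♯; B is degree 4, and the triad built there (B-D-F♯) is minor, so it is iv.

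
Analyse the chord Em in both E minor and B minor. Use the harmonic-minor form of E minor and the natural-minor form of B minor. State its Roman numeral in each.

The scale of E minor (harmonic minor) is E F# G A B C D#; E is degree 1, and the triad built there (E-G-B) is minor, so it is i.
The scale of B minor (natural minor) is B C# D E F# G A; E is degree 4, and the triad built there (E-G-B) is minor, so it is iv.

i in E minor; iv in B minor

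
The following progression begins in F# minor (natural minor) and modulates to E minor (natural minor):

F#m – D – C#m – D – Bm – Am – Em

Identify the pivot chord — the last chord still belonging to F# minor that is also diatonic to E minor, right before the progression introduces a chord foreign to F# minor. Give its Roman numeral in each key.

Bm — iv in F# minor, v in E minor

Chords diatonic to F# minor: F#m, G#dim, A, Bm, C#m, D, E.
Reading the progression, the first chord not in that set is Am, so the modulation leaves F# minor there.
The chord immediately before Am is Bm, which is diatonic to both keys: iv in F# minor and v in E minor.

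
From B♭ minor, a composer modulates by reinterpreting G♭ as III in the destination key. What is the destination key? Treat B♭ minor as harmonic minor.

E♭ minor

The numeral III denotes a major triad on scale degree 3. With G♭ on degree 3, the tonic of the new key is E♭.
Degree 3 carries a major triad in natural-minor keys, so the destination is E♭ minor.
Check: the diatonic triads of E♭ minor (natural minor) are E♭m (i), Fdim (ii°), G♭ (III), A♭m (iv), B♭m (v), C♭ (VI), D♭ (VII) — G♭ is indeed III.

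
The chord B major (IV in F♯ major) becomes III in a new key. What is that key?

G♯ minor

The numeral III denotes a major triad on scale degree 3. With B on degree 3, the tonic of the new key is G♯.
Degree 3 carries a major triad in natural-minor keys, so the destination is G♯ minor.
Check: the diatonic triads of G♯ minor (natural minor) are G♯m (i), A♯dim (ii°), B (III), C♯m (iv), D♯m (v), E (VI), F♯ (VII) — B major is indeed III.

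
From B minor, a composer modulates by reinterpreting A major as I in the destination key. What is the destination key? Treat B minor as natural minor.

A major

The numeral I denotes a major triad on scale degree 1. With A on degree 1, the tonic of the new key is A.
Degree 1 carries a major triad in major keys, so the destination is A major.
Check: the diatonic triads of A major are A (I), Bm (ii), C#m (iii), D (IV), E (V), F#m (vi), G#dim (vii°) — A major is indeed I.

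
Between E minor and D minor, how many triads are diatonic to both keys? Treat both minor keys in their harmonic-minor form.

Diatonic triads of E minor (harmonic minor): E minor (i), F♯ diminished (ii°), G augmented (III+), A minor (iv), B major (V), C major (VI), D♯ diminished (vii°).
Diatonic triads of D minor (harmonic minor): D minor (i), E diminished (ii°), F augmented (III+), G minor (iv), A major (V), B♭ major (VI), C♯ diminished (vii°).
No triad has the same root and quality in both keys.

0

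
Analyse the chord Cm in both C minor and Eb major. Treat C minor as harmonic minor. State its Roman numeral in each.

i in C minor; vi in Eb major

The scale of C minor (harmonic minor) is C D Eb F G Ab B; C is degree 1, and the triad built there (C-Eb-G) is minor, so it is i.
The scale of Eb major is Eb F G Ab Bb C D; C is degree 6, and the triad built there (C-Eb-G) is minor, so it is vi.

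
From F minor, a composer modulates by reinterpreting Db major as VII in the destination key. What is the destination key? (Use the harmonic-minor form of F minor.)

Eb minor

The numeral VII denotes a major triad on scale degree 7. With Db on degree 7, the tonic of the new key is Eb.
Degree 7 carries a major triad in natural-minor keys, so the destination is Eb minor.
Check: the diatonic triads of Eb minor (natural minor) are Ebm (i), Fdim (ii°), Gb (III), Abm (iv), Bbm (v), Cb (VI), Db (VII) — Db major is indeed VII.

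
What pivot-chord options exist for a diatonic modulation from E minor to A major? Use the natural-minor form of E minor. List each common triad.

Triads in E minor (natural minor): Em (i), F♯dim (ii°), G (III), Am (iv), Bm (v), C (VI), D (VII).
Triads in A major: A (I), Bm (ii), C♯m (iii), D (IV), E (V), F♯m (vi), G♯dim (vii°).
Shared triads with their functions: Bm (v in E minor, ii in A major); D (VII in E minor, IV in A major).

Bm, D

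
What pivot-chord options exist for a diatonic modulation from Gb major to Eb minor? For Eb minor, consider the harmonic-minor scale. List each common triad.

Abm, Cb, Ebm, Fdim

Triads in Gb major: Gb major (I), Ab minor (ii), Bb minor (iii), Cb major (IV), Db major (V), Eb minor (vi), F diminished (vii°).
Triads in Eb minor (harmonic minor): Eb minor (i), F diminished (ii°), Gb augmented (III+), Ab minor (iv), Bb major (V), Cb major (VI), D diminished (vii°).
Shared triads with their functions: Ab minor (ii in Gb major, iv in Eb minor); Cb major (IV in Gb major, VI in Eb minor); Eb minor (vi in Gb major, i in Eb minor); F diminished (vii° in Gb major, ii° in Eb minor).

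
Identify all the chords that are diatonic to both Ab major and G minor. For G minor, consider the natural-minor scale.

Triads in Ab major: Ab (I), Bbm (ii), Cm (iii), Db (IV), Eb (V), Fm (vi), Gdim (vii°).
Triads in G minor (natural minor): Gm (i), Adim (ii°), Bb (III), Cm (iv), Dm (v), Eb (VI), F (VII).
Shared triads with their functions: Cm (iii in Ab major, iv in G minor); Eb (V in Ab major, VI in G minor).

Cm, Eb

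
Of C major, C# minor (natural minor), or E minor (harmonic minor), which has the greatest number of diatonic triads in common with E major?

Triads of E major: E (I), F#m (ii), G#m (iii), A (IV), B (V), C#m (vi), D#dim (vii°).
C major shares 0: none.
C# minor (natural minor) shares 7: E, F#m, G#m, A, B, C#m, D#dim.
E minor (harmonic minor) shares 2: B, D#dim.
The most common triads (7) are shared with C# minor.

C# minor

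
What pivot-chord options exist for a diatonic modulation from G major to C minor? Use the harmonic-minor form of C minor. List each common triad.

G

Triads in G major: G (I), Am (ii), Bm (iii), C (IV), D (V), Em (vi), F#dim (vii°).
Triads in C minor (harmonic minor): Cm (i), Ddim (ii°), Ebaug (III+), Fm (iv), G (V), Ab (VI), Bdim (vii°).
Shared triads with their functions: G (I in G major, V in C minor).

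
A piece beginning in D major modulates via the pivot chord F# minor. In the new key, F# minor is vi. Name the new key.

The numeral vi denotes a minor triad on scale degree 6. With F# on degree 6, the tonic of the new key is A.
Degree 6 carries a minor triad in major keys, so the destination is A major.
Check: the diatonic triads of A major are A (I), Bm (ii), C#m (iii), D (IV), E (V), F#m (vi), G#dim (vii°) — F# minor is indeed vi.

A major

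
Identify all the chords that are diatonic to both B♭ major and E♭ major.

B♭, Cm, E♭, Gm

Triads in B♭ major: B♭ (I), Cm (ii), Dm (iii), E♭ (IV), F (V), Gm (vi), Adim (vii°).
Triads in E♭ major: E♭ (I), Fm (ii), Gm (iii), A♭ (IV), B♭ (V), Cm (vi), Ddim (vii°).
Shared triads with their functions: B♭ (I in B♭ major, V in E♭ major); Cm (ii in B♭ major, vi in E♭ major); E♭ (IV in B♭ major, I in E♭ major); Gm (vi in B♭ major, iii in E♭ major).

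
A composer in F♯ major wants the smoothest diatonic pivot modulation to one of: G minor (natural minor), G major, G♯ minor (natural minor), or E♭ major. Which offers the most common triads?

Triads of F♯ major: F♯ major (I), G♯ minor (ii), A♯ minor (iii), B major (IV), C♯ major (V), D♯ minor (vi), E♯ diminished (vii°).
G minor (natural minor) shares 0: none.
G major shares 0: none.
G♯ minor (natural minor) shares 4: F♯, G♯m, B, D♯m.
E♭ major shares 0: none.
The most common triads (4) are shared with G♯ minor.

G♯ minor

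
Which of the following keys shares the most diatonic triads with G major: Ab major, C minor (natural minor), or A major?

A major

Triads of G major: G (I), Am (ii), Bm (iii), C (IV), D (V), Em (vi), F#dim (vii°).
Ab major shares 0: none.
C minor (natural minor) shares 0: none.
A major shares 2: Bm, D.
The most common triads (2) are shared with A major.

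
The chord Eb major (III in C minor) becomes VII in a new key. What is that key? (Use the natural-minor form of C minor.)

F minor

The numeral VII denotes a major triad on scale degree 7. With Eb on degree 7, the tonic of the new key is F.
Degree 7 carries a major triad in natural-minor keys, so the destination is F minor.
Check: the diatonic triads of F minor (natural minor) are Fm (i), Gdim (ii°), Ab (III), Bbm (iv), Cm (v), Db (VI), Eb (VII) — Eb major is indeed VII.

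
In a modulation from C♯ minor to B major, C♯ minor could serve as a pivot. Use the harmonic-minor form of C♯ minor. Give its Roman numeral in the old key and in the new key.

The scale of C♯ minor (harmonic minor) is C♯ D♯ E F♯ G♯ A B♯; C♯ is degree 1, and the triad built there (C♯-E-G♯) is minor, so it is i.
The scale of B major is B C♯ D♯ E F♯ G♯ A♯; C♯ is degree 2, and the triad built there (C♯-E-G♯) is minor, so it is ii.

i in C♯ minor; ii in B major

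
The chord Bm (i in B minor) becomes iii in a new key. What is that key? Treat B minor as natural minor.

The numeral iii denotes a minor triad on scale degree 3. With B on degree 3, the tonic of the new key is G.
Degree 3 carries a minor triad in major keys, so the destination is G major.
Check: the diatonic triads of G major are G (I), Am (ii), Bm (iii), C (IV), D (V), Em (vi), F#dim (vii°) — Bm is indeed iii.

G major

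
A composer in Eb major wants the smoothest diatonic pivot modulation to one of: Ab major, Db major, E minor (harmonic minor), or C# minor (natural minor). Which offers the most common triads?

Triads of Eb major: Eb major (I), F minor (ii), G minor (iii), Ab major (IV), Bb major (V), C minor (vi), D diminished (vii°).
Ab major shares 4: Eb, Fm, Ab, Cm.
Db major shares 2: Fm, Ab.
E minor (harmonic minor) shares 0: none.
C# minor (natural minor) shares 0: none.
The most common triads (4) are shared with Ab major.

Ab major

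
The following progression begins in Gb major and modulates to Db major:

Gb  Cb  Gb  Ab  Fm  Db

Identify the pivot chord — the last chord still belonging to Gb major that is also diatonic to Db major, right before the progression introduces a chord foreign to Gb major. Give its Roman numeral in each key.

Gb — I in Gb major, IV in Db major

Chords diatonic to Gb major: Gb, Abm, Bbm, Cb, Db, Ebm, Fdim.
Reading the progression, the first chord not in that set is Ab, so the modulation leaves Gb major there.
The chord immediately before Ab is Gb, which is diatonic to both keys: I in Gb major and IV in Db major.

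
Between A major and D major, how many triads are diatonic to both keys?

4

Diatonic triads of A major: A (I), Bm (ii), C#m (iii), D (IV), E (V), F#m (vi), G#dim (vii°).
Diatonic triads of D major: D (I), Em (ii), F#m (iii), G (IV), A (V), Bm (vi), C#dim (vii°).
Matching root and quality in both lists: A, Bm, D, F#m.
That gives 4 common triads.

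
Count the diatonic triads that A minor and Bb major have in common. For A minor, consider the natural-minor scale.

Diatonic triads of A minor (natural minor): A minor (i), B diminished (ii°), C major (III), D minor (iv), E minor (v), F major (VI), G major (VII).
Diatonic triads of Bb major: Bb major (I), C minor (ii), D minor (iii), Eb major (IV), F major (V), G minor (vi), A diminished (vii°).
Matching root and quality in both lists: D minor, F major.
That gives 2 common triads.

2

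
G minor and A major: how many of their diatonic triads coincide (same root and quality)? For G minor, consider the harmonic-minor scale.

Diatonic triads of G minor (harmonic minor): G minor (i), A diminished (ii°), B♭ augmented (III+), C minor (iv), D major (V), E♭ major (VI), F♯ diminished (vii°).
Diatonic triads of A major: A major (I), B minor (ii), C♯ minor (iii), D major (IV), E major (V), F♯ minor (vi), G♯ diminished (vii°).
Matching root and quality in both lists: D major.
That gives 1 common triad.

1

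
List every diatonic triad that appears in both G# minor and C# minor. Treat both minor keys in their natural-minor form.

G#m, B, C#m, E

Triads in G# minor (natural minor): G# minor (i), A# diminished (ii°), B major (III), C# minor (iv), D# minor (v), E major (VI), F# major (VII).
Triads in C# minor (natural minor): C# minor (i), D# diminished (ii°), E major (III), F# minor (iv), G# minor (v), A major (VI), B major (VII).
Shared triads with their functions: G# minor (i in G# minor, v in C# minor); B major (III in G# minor, VII in C# minor); C# minor (iv in G# minor, i in C# minor); E major (VI in G# minor, III in C# minor).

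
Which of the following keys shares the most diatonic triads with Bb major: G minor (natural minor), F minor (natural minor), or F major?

G minor

Triads of Bb major: Bb major (I), C minor (ii), D minor (iii), Eb major (IV), F major (V), G minor (vi), A diminished (vii°).
G minor (natural minor) shares 7: Bb, Cm, Dm, Eb, F, Gm, Adim.
F minor (natural minor) shares 2: Cm, Eb.
F major shares 4: Bb, Dm, F, Gm.
The most common triads (7) are shared with G minor.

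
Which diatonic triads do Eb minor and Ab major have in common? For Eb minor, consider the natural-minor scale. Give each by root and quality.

Bbm, Db

Triads in Eb minor (natural minor): Ebm (i), Fdim (ii°), Gb (III), Abm (iv), Bbm (v), Cb (VI), Db (VII).
Triads in Ab major: Ab (I), Bbm (ii), Cm (iii), Db (IV), Eb (V), Fm (vi), Gdim (vii°).
Shared triads with their functions: Bbm (v in Eb minor, ii in Ab major); Db (VII in Eb minor, IV in Ab major).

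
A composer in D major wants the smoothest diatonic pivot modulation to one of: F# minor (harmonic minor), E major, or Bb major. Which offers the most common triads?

F# minor

Triads of D major: D major (I), E minor (ii), F# minor (iii), G major (IV), A major (V), B minor (vi), C# diminished (vii°).
F# minor (harmonic minor) shares 3: D, F#m, Bm.
E major shares 2: F#m, A.
Bb major shares 0: none.
The most common triads (3) are shared with F# minor.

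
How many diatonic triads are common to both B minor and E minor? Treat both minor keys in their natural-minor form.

4

Diatonic triads of B minor (natural minor): Bm (i), C#dim (ii°), D (III), Em (iv), F#m (v), G (VI), A (VII).
Diatonic triads of E minor (natural minor): Em (i), F#dim (ii°), G (III), Am (iv), Bm (v), C (VI), D (VII).
Matching root and quality in both lists: Bm, D, Em, G.
That gives 4 common triads.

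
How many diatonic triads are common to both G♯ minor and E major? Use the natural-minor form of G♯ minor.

Diatonic triads of G♯ minor (natural minor): G♯m (i), A♯dim (ii°), B (III), C♯m (iv), D♯m (v), E (VI), F♯ (VII).
Diatonic triads of E major: E (I), F♯m (ii), G♯m (iii), A (IV), B (V), C♯m (vi), D♯dim (vii°).
Matching root and quality in both lists: G♯m, B, C♯m, E.
That gives 4 common triads.

4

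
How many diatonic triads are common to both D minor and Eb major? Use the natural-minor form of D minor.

Diatonic triads of D minor (natural minor): D minor (i), E diminished (ii°), F major (III), G minor (iv), A minor (v), Bb major (VI), C major (VII).
Diatonic triads of Eb major: Eb major (I), F minor (ii), G minor (iii), Ab major (IV), Bb major (V), C minor (vi), D diminished (vii°).
Matching root and quality in both lists: G minor, Bb major.
That gives 2 common triads.

2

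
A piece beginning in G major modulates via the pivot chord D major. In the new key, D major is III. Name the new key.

The numeral III denotes a major triad on scale degree 3. With D on degree 3, the tonic of the new key is B.
Degree 3 carries a major triad in natural-minor keys, so the destination is B minor.
Check: the diatonic triads of B minor (natural minor) are Bm (i), C#dim (ii°), D (III), Em (iv), F#m (v), G (VI), A (VII) — D major is indeed III.

B minor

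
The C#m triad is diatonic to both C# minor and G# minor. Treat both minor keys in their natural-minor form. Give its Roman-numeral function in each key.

The scale of C# minor (natural minor) is C# D# E F# G# A B; C# is degree 1, and the triad built there (C#-E-G#) is minor, so it is i.
The scale of G# minor (natural minor) is G# A# B C# D# E F#; C# is degree 4, and the triad built there (C#-E-G#) is minor, so it is iv.

i in C# minor; iv in G# minor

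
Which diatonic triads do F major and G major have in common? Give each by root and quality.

Triads in F major: F (I), Gm (ii), Am (iii), Bb (IV), C (V), Dm (vi), Edim (vii°).
Triads in G major: G (I), Am (ii), Bm (iii), C (IV), D (V), Em (vi), F#dim (vii°).
Shared triads with their functions: Am (iii in F major, ii in G major); C (V in F major, IV in G major).

Am, C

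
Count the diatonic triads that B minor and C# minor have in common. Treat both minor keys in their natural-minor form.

2

Diatonic triads of B minor (natural minor): B minor (i), C# diminished (ii°), D major (III), E minor (iv), F# minor (v), G major (VI), A major (VII).
Diatonic triads of C# minor (natural minor): C# minor (i), D# diminished (ii°), E major (III), F# minor (iv), G# minor (v), A major (VI), B major (VII).
Matching root and quality in both lists: F# minor, A major.
That gives 2 common triads.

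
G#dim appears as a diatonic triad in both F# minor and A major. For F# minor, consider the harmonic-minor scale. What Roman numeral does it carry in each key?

The scale of F# minor (harmonic minor) is F# G# A B C# D E#; G# is degree 2, and the triad built there (G#-B-D) is diminished, so it is ii°.
The scale of A major is A B C# D E F# G#; G# is degree 7, and the triad built there (G#-B-D) is diminished, so it is vii°.

ii° in F# minor; vii° in A major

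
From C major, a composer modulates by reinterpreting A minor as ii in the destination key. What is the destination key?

The numeral ii denotes a minor triad on scale degree 2. With A on degree 2, the tonic of the new key is G.
Degree 2 carries a minor triad in major keys, so the destination is G major.
Check: the diatonic triads of G major are G (I), Am (ii), Bm (iii), C (IV), D (V), Em (vi), F#dim (vii°) — A minor is indeed ii.

G major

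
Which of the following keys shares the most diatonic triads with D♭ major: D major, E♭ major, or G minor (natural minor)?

E♭ major

Triads of D♭ major: D♭ (I), E♭m (ii), Fm (iii), G♭ (IV), A♭ (V), B♭m (vi), Cdim (vii°).
D major shares 0: none.
E♭ major shares 2: Fm, A♭.
G minor (natural minor) shares 0: none.
The most common triads (2) are shared with E♭ major.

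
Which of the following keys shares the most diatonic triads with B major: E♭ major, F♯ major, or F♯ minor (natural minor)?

F♯ major

Triads of B major: B (I), C♯m (ii), D♯m (iii), E (IV), F♯ (V), G♯m (vi), A♯dim (vii°).
E♭ major shares 0: none.
F♯ major shares 4: B, D♯m, F♯, G♯m.
F♯ minor (natural minor) shares 2: C♯m, E.
The most common triads (4) are shared with F♯ major.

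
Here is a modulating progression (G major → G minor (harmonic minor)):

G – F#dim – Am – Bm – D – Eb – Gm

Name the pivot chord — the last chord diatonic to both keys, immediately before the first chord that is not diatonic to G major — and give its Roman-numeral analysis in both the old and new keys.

Chords diatonic to G major: G, Am, Bm, C, D, Em, F#dim.
Reading the progression, the first chord not in that set is Eb, so the modulation leaves G major there.
The chord immediately before Eb is D, which is diatonic to both keys: V in G major and V in G minor.

D — V in G major, V in G minor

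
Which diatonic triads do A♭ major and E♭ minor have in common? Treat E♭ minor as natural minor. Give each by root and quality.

Triads in A♭ major: A♭ (I), B♭m (ii), Cm (iii), D♭ (IV), E♭ (V), Fm (vi), Gdim (vii°).
Triads in E♭ minor (natural minor): E♭m (i), Fdim (ii°), G♭ (III), A♭m (iv), B♭m (v), C♭ (VI), D♭ (VII).
Shared triads with their functions: B♭m (ii in A♭ major, v in E♭ minor); D♭ (IV in A♭ major, VII in E♭ minor).

B♭m, D♭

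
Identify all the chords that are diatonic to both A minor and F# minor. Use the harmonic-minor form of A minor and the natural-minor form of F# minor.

E, G#dim

Triads in A minor (harmonic minor): Am (i), Bdim (ii°), Caug (III+), Dm (iv), E (V), F (VI), G#dim (vii°).
Triads in F# minor (natural minor): F#m (i), G#dim (ii°), A (III), Bm (iv), C#m (v), D (VI), E (VII).
Shared triads with their functions: E (V in A minor, VII in F# minor); G#dim (vii° in A minor, ii° in F# minor).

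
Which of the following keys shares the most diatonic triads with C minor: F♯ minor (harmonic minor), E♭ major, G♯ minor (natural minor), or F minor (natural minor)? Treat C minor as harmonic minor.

E♭ major

Triads of C minor (harmonic minor): Cm (i), Ddim (ii°), E♭aug (III+), Fm (iv), G (V), A♭ (VI), Bdim (vii°).
F♯ minor (harmonic minor) shares 0: none.
E♭ major shares 4: Cm, Ddim, Fm, A♭.
G♯ minor (natural minor) shares 0: none.
F minor (natural minor) shares 3: Cm, Fm, A♭.
The most common triads (4) are shared with E♭ major.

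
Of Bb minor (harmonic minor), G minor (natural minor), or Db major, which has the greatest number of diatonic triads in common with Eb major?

Triads of Eb major: Eb major (I), F minor (ii), G minor (iii), Ab major (IV), Bb major (V), C minor (vi), D diminished (vii°).
Bb minor (harmonic minor) shares 0: none.
G minor (natural minor) shares 4: Eb, Gm, Bb, Cm.
Db major shares 2: Fm, Ab.
The most common triads (4) are shared with G minor.

G minor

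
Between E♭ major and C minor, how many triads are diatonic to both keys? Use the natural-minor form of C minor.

7

Diatonic triads of E♭ major: E♭ major (I), F minor (ii), G minor (iii), A♭ major (IV), B♭ major (V), C minor (vi), D diminished (vii°).
Diatonic triads of C minor (natural minor): C minor (i), D diminished (ii°), E♭ major (III), F minor (iv), G minor (v), A♭ major (VI), B♭ major (VII).
Matching root and quality in both lists: E♭ major, F minor, G minor, A♭ major, B♭ major, C minor, D diminished.
That gives 7 common triads.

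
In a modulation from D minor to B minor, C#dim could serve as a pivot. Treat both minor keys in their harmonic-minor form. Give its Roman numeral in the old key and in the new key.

vii° in D minor; ii° in B minor

The scale of D minor (harmonic minor) is D E F G A Bb C#; C# is degree 7, and the triad built there (C#-E-G) is diminished, so it is vii°.
The scale of B minor (harmonic minor) is B C# D E F# G A#; C# is degree 2, and the triad built there (C#-E-G) is diminished, so it is ii°.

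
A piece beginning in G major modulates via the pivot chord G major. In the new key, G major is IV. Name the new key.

D major

The numeral IV denotes a major triad on scale degree 4. With G on degree 4, the tonic of the new key is D.
Degree 4 carries a major triad in major keys, so the destination is D major.
Check: the diatonic triads of D major are D (I), Em (ii), F#m (iii), G (IV), A (V), Bm (vi), C#dim (vii°) — G major is indeed IV.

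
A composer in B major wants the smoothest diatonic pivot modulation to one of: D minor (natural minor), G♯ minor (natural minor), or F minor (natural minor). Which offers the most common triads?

Triads of B major: B (I), C♯m (ii), D♯m (iii), E (IV), F♯ (V), G♯m (vi), A♯dim (vii°).
D minor (natural minor) shares 0: none.
G♯ minor (natural minor) shares 7: B, C♯m, D♯m, E, F♯, G♯m, A♯dim.
F minor (natural minor) shares 0: none.
The most common triads (7) are shared with G♯ minor.

G♯ minor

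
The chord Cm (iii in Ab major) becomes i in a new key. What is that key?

C minor

The numeral i denotes a minor triad on scale degree 1. With C on degree 1, the tonic of the new key is C.
Degree 1 carries a minor triad in minor keys, so the destination is C minor.
Check: the diatonic triads of C minor (natural minor) are Cm (i), Ddim (ii°), Eb (III), Fm (iv), Gm (v), Ab (VI), Bb (VII) — Cm is indeed i.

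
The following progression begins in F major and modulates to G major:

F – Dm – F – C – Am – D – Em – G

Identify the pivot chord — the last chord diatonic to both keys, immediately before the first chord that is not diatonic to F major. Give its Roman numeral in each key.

Am — iii in F major, ii in G major

Chords diatonic to F major: F, Gm, Am, Bb, C, Dm, Edim.
Reading the progression, the first chord not in that set is D, so the modulation leaves F major there.
The chord immediately before D is Am, which is diatonic to both keys: iii in F major and ii in G major.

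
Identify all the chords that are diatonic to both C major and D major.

Triads in C major: C major (I), D minor (ii), E minor (iii), F major (IV), G major (V), A minor (vi), B diminished (vii°).
Triads in D major: D major (I), E minor (ii), F# minor (iii), G major (IV), A major (V), B minor (vi), C# diminished (vii°).
Shared triads with their functions: E minor (iii in C major, ii in D major); G major (V in C major, IV in D major).

Em, G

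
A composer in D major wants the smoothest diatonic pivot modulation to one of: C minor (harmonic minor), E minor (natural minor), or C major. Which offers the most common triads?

E minor

Triads of D major: D (I), Em (ii), F#m (iii), G (IV), A (V), Bm (vi), C#dim (vii°).
C minor (harmonic minor) shares 1: G.
E minor (natural minor) shares 4: D, Em, G, Bm.
C major shares 2: Em, G.
The most common triads (4) are shared with E minor.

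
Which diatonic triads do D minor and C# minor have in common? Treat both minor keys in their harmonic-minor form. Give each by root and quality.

A

Triads in D minor (harmonic minor): Dm (i), Edim (ii°), Faug (III+), Gm (iv), A (V), Bb (VI), C#dim (vii°).
Triads in C# minor (harmonic minor): C#m (i), D#dim (ii°), Eaug (III+), F#m (iv), G# (V), A (VI), B#dim (vii°).
Shared triads with their functions: A (V in D minor, VI in C# minor).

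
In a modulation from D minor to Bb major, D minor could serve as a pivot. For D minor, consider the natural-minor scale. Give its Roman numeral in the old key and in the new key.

The scale of D minor (natural minor) is D E F G A Bb C; D is degree 1, and the triad built there (D-F-A) is minor, so it is i.
The scale of Bb major is Bb C D Eb F G A; D is degree 3, and the triad built there (D-F-A) is minor, so it is iii.

i in D minor; iii in Bb major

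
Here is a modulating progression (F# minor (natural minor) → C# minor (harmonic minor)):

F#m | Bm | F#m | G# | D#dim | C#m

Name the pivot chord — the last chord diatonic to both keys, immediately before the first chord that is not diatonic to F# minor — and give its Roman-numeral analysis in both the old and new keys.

F#m — i in F# minor, iv in C# minor

Chords diatonic to F# minor: F#m, G#dim, A, Bm, C#m, D, E.
Reading the progression, the first chord not in that set is G#, so the modulation leaves F# minor there.
The chord immediately before G# is F#m, which is diatonic to both keys: i in F# minor and iv in C# minor.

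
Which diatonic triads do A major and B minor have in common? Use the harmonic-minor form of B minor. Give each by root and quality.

Triads in A major: A (I), Bm (ii), C♯m (iii), D (IV), E (V), F♯m (vi), G♯dim (vii°).
Triads in B minor (harmonic minor): Bm (i), C♯dim (ii°), Daug (III+), Em (iv), F♯ (V), G (VI), A♯dim (vii°).
Shared triads with their functions: Bm (ii in A major, i in B minor).

Bm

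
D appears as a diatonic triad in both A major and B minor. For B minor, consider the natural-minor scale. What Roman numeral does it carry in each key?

The scale of A major is A B C# D E F# G#; D is degree 4, and the triad built there (D-F#-A) is major, so it is IV.
The scale of B minor (natural minor) is B C# D E F# G A; D is degree 3, and the triad built there (D-F#-A) is major, so it is III.

IV in A major; III in B minor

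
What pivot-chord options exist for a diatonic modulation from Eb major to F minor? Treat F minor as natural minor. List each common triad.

Triads in Eb major: Eb major (I), F minor (ii), G minor (iii), Ab major (IV), Bb major (V), C minor (vi), D diminished (vii°).
Triads in F minor (natural minor): F minor (i), G diminished (ii°), Ab major (III), Bb minor (iv), C minor (v), Db major (VI), Eb major (VII).
Shared triads with their functions: Eb major (I in Eb major, VII in F minor); F minor (ii in Eb major, i in F minor); Ab major (IV in Eb major, III in F minor); C minor (vi in Eb major, v in F minor).

Eb, Fm, Ab, Cm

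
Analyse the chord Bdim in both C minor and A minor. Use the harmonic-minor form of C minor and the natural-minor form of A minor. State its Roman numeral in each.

The scale of C minor (harmonic minor) is C D Eb F G Ab B; B is degree 7, and the triad built there (B-D-F) is diminished, so it is vii°.
The scale of A minor (natural minor) is A B C D E F G; B is degree 2, and the triad built there (B-D-F) is diminished, so it is ii°.

vii° in C minor; ii° in A minor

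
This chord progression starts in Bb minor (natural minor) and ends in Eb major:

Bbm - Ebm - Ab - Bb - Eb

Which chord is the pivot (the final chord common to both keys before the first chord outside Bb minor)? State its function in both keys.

Chords diatonic to Bb minor: Bbm, Cdim, Db, Ebm, Fm, Gb, Ab.
Reading the progression, the first chord not in that set is Bb, so the modulation leaves Bb minor there.
The chord immediately before Bb is Ab, which is diatonic to both keys: VII in Bb minor and IV in Eb major.

Ab — VII in Bb minor, IV in Eb major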